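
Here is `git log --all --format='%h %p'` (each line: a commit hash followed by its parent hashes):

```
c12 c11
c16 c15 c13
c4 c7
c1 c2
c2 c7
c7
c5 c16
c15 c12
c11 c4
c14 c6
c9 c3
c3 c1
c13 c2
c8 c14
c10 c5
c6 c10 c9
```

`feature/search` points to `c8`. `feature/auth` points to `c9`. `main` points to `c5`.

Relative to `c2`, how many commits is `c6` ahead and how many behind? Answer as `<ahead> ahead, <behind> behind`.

12 ahead, 0 behind

Reachable from c6: {c1, c10, c11, c12, c13, c15, c16, c2, c3, c4, c5, c6, c7, c9}.
Reachable from c2: {c2, c7}.
Only in c6's history (ahead): {c1, c10, c11, c12, c13, c15, c16, c3, c4, c5, c6, c9} — 12.
Only in c2's history (behind): {} — 0.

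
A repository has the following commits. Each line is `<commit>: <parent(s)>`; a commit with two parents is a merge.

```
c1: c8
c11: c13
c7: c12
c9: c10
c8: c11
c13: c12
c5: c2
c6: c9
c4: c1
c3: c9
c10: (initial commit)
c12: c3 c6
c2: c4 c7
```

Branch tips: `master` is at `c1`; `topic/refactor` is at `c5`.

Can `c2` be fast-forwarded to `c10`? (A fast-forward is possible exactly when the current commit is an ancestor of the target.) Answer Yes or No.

No

A fast-forward from c2 to c10 is possible iff c2 is an ancestor of c10.
Ancestors of c10: {c10}.
c2 is not among them, so fast-forward is not possible.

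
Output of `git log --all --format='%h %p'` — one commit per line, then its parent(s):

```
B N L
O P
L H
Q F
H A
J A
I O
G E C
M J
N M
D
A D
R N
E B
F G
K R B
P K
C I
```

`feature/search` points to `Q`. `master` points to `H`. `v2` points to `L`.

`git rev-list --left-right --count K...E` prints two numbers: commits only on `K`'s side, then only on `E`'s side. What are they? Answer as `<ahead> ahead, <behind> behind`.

Reachable from K: {A, B, D, H, J, K, L, M, N, R}.
Reachable from E: {A, B, D, E, H, J, L, M, N}.
Only in K's history (ahead): {K, R} — 2.
Only in E's history (behind): {E} — 1.

2 ahead, 1 behind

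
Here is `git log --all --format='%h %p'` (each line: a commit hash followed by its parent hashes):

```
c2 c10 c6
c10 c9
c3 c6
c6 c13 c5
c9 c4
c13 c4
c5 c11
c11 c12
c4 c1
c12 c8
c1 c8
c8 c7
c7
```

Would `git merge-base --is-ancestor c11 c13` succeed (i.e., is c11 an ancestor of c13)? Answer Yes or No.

Ancestors of c13: {c1, c13, c4, c7, c8}.
c11 is not in that set, so it is not an ancestor of c13.

No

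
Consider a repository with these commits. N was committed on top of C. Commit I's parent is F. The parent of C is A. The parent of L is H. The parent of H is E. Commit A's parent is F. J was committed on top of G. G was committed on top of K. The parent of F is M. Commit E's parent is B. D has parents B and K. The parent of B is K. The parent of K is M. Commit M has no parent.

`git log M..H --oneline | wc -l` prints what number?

Reachable from H: {B, E, H, K, M}.
Reachable from M: {M}.
In H's history but not M's: {B, E, H, K} — 4 commits.

4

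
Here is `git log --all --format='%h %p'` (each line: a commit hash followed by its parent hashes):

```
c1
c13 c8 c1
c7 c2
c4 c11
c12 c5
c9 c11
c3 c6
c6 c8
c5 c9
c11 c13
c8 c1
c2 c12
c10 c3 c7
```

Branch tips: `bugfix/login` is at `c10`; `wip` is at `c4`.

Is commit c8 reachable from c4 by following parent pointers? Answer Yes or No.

Ancestors of c4 (commits reachable by following parents): {c1, c11, c13, c4, c8}.
c8 is in that set, so it is an ancestor of c4.

Yes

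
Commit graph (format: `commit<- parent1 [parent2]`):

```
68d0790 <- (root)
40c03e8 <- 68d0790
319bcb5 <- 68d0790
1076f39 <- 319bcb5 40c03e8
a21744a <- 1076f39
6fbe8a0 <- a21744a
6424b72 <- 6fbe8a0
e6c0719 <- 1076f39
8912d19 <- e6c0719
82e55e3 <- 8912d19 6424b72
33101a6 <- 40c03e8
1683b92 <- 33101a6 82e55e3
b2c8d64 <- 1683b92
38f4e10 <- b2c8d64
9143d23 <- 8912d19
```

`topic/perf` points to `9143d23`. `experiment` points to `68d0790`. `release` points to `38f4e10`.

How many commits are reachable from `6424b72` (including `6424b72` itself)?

Walking parent pointers from 6424b72: reachable set = {1076f39, 319bcb5, 40c03e8, 6424b72, 68d0790, 6fbe8a0, a21744a}.
That is 7 commits.

7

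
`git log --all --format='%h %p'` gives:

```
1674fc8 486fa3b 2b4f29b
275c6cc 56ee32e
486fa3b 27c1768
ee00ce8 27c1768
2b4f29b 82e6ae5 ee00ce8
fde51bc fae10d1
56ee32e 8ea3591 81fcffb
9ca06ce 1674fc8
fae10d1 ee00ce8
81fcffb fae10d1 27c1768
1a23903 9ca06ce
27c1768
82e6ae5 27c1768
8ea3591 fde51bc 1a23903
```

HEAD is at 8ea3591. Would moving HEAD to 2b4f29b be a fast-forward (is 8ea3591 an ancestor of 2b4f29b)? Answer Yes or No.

No

A fast-forward from 8ea3591 to 2b4f29b is possible iff 8ea3591 is an ancestor of 2b4f29b.
Ancestors of 2b4f29b: {27c1768, 2b4f29b, 82e6ae5, ee00ce8}.
8ea3591 is not among them, so fast-forward is not possible.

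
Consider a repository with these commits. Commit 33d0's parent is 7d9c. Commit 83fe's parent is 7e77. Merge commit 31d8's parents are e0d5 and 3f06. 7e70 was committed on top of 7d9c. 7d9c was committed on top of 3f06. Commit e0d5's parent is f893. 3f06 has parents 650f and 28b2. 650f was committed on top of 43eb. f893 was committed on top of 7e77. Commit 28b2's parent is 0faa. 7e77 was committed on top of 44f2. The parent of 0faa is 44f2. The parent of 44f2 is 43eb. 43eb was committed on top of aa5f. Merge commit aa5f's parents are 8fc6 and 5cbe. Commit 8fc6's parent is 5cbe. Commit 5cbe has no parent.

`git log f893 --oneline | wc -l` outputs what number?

Walking parent pointers from f893: reachable set = {43eb, 44f2, 5cbe, 7e77, 8fc6, aa5f, f893}.
That is 7 commits.

7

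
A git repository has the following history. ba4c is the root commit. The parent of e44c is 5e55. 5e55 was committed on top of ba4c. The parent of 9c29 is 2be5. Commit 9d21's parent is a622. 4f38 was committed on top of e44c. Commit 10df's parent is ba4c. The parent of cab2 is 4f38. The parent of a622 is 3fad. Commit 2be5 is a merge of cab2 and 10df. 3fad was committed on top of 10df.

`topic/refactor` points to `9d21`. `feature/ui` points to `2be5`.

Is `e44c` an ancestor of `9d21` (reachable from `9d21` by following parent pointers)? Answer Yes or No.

No

Ancestors of 9d21: {10df, 3fad, 9d21, a622, ba4c}.
e44c is not in that set, so it is not an ancestor of 9d21.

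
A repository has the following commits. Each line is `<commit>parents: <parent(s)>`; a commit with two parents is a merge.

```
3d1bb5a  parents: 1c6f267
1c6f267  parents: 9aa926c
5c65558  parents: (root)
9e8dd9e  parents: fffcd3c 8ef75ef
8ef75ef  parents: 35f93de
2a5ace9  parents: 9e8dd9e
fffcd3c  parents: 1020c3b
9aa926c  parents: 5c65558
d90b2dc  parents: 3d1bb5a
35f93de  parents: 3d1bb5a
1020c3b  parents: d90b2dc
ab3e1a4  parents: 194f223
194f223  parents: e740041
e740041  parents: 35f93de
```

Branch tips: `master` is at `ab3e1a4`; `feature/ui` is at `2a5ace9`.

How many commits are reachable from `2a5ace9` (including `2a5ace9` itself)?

Walking parent pointers from 2a5ace9: reachable set = {1020c3b, 1c6f267, 2a5ace9, 35f93de, 3d1bb5a, 5c65558, 8ef75ef, 9aa926c, 9e8dd9e, d90b2dc, fffcd3c}.
That is 11 commits.

11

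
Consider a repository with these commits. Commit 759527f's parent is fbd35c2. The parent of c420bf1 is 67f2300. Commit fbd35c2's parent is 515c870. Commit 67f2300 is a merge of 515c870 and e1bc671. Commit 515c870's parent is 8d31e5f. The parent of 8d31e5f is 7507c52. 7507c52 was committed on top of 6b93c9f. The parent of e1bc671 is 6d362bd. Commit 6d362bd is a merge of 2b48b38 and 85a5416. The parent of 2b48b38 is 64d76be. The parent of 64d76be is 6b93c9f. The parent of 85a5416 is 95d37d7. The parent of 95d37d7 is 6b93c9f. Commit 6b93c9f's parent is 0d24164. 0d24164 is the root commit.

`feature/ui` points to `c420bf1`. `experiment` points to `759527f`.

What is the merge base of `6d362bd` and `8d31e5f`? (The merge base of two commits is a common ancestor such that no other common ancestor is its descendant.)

6b93c9f

Ancestors of 6d362bd: {0d24164, 2b48b38, 64d76be, 6b93c9f, 6d362bd, 85a5416, 95d37d7}.
Ancestors of 8d31e5f: {0d24164, 6b93c9f, 7507c52, 8d31e5f}.
Common ancestors: {0d24164, 6b93c9f}.
Among these, 6b93c9f is not an ancestor of any other common ancestor — it is the merge base.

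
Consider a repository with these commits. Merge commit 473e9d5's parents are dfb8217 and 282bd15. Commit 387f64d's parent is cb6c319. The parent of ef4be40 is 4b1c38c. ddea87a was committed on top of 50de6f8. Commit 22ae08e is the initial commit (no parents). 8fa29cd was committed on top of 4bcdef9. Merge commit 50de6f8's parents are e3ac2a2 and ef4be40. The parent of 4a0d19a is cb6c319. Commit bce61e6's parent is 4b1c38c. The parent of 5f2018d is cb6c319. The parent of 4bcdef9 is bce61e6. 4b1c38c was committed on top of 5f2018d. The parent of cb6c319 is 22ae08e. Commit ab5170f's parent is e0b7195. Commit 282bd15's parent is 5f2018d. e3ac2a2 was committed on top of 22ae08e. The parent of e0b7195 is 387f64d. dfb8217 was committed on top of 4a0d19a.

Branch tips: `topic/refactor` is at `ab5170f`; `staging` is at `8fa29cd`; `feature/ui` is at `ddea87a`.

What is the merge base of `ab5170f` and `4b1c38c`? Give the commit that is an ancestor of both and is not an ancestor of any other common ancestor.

cb6c319

Ancestors of ab5170f: {22ae08e, 387f64d, ab5170f, cb6c319, e0b7195}.
Ancestors of 4b1c38c: {22ae08e, 4b1c38c, 5f2018d, cb6c319}.
Common ancestors: {22ae08e, cb6c319}.
Among these, cb6c319 is not an ancestor of any other common ancestor — it is the merge base.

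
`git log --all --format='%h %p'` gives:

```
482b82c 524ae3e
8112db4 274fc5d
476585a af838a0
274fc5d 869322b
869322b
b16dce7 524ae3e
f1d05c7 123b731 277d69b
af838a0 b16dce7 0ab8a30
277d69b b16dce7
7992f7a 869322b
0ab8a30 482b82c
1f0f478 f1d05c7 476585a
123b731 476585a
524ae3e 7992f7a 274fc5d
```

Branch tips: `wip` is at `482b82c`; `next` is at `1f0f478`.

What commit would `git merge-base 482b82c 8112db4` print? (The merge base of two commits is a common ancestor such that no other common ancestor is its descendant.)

Ancestors of 482b82c: {274fc5d, 482b82c, 524ae3e, 7992f7a, 869322b}.
Ancestors of 8112db4: {274fc5d, 8112db4, 869322b}.
Common ancestors: {274fc5d, 869322b}.
Among these, 274fc5d is not an ancestor of any other common ancestor — it is the merge base.

274fc5d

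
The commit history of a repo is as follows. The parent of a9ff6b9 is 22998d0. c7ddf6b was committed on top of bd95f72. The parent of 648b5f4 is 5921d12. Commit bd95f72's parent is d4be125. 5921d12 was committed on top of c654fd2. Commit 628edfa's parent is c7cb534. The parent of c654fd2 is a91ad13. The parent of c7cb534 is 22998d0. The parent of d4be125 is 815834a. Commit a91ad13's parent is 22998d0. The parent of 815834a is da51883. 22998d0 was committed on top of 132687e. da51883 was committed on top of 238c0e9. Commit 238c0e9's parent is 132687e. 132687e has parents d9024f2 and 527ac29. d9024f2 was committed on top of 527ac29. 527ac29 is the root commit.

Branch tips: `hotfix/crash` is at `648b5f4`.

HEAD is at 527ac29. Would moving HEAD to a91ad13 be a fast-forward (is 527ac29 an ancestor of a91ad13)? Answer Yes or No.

A fast-forward from 527ac29 to a91ad13 is possible iff 527ac29 is an ancestor of a91ad13.
Ancestors of a91ad13: {132687e, 22998d0, 527ac29, a91ad13, d9024f2}.
527ac29 is among them, so fast-forward is possible.

Yes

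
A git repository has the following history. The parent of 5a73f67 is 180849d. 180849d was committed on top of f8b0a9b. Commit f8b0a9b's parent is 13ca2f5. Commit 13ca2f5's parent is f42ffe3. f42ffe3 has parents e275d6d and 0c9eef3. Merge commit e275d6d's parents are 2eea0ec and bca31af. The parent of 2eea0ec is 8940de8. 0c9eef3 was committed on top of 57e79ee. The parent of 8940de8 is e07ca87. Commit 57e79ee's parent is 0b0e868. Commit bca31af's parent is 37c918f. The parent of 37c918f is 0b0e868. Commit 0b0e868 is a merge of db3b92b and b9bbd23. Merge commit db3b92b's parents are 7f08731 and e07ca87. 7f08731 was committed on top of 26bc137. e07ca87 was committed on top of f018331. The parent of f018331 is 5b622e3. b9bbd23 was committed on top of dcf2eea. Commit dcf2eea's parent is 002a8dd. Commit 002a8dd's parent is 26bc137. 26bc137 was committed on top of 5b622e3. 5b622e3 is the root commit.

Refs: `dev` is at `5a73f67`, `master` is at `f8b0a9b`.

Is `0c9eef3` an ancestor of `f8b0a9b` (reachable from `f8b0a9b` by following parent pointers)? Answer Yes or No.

Yes

Ancestors of f8b0a9b (commits reachable by following parents): {002a8dd, 0b0e868, 0c9eef3, 13ca2f5, 26bc137, 2eea0ec, 37c918f, 57e79ee, 5b622e3, 7f08731, 8940de8, b9bbd23, bca31af, db3b92b, dcf2eea, e07ca87, e275d6d, f018331, f42ffe3, f8b0a9b}.
0c9eef3 is in that set, so it is an ancestor of f8b0a9b.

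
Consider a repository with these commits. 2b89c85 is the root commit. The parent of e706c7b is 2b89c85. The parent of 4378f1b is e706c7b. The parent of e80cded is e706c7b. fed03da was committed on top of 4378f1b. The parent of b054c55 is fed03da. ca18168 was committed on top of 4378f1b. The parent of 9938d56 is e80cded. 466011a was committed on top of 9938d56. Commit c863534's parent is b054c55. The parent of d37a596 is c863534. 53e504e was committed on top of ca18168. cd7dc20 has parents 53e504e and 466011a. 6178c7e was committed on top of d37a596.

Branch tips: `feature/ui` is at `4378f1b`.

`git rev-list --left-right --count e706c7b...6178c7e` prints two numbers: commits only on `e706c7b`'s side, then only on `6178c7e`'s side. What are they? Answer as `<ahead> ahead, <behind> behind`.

0 ahead, 6 behind

Reachable from e706c7b: {2b89c85, e706c7b}.
Reachable from 6178c7e: {2b89c85, 4378f1b, 6178c7e, b054c55, c863534, d37a596, e706c7b, fed03da}.
Only in e706c7b's history (ahead): {} — 0.
Only in 6178c7e's history (behind): {4378f1b, 6178c7e, b054c55, c863534, d37a596, fed03da} — 6.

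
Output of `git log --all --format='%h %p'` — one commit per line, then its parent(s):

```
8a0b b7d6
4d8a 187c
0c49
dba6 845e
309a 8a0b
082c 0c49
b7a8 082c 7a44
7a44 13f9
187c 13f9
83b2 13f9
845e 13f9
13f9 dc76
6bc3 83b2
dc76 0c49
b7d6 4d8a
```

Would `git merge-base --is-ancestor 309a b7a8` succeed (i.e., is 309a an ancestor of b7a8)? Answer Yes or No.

Ancestors of b7a8: {082c, 0c49, 13f9, 7a44, b7a8, dc76}.
309a is not in that set, so it is not an ancestor of b7a8.

No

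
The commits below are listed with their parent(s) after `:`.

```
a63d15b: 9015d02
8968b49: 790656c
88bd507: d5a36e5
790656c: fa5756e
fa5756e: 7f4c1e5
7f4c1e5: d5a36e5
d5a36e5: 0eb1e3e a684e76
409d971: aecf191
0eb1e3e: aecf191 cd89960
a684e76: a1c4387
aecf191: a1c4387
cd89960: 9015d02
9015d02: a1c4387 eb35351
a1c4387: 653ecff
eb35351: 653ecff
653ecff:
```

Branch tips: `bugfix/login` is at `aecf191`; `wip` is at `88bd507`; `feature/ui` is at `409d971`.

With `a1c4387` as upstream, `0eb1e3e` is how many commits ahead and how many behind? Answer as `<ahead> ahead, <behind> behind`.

Reachable from 0eb1e3e: {0eb1e3e, 653ecff, 9015d02, a1c4387, aecf191, cd89960, eb35351}.
Reachable from a1c4387: {653ecff, a1c4387}.
Only in 0eb1e3e's history (ahead): {0eb1e3e, 9015d02, aecf191, cd89960, eb35351} — 5.
Only in a1c4387's history (behind): {} — 0.

5 ahead, 0 behind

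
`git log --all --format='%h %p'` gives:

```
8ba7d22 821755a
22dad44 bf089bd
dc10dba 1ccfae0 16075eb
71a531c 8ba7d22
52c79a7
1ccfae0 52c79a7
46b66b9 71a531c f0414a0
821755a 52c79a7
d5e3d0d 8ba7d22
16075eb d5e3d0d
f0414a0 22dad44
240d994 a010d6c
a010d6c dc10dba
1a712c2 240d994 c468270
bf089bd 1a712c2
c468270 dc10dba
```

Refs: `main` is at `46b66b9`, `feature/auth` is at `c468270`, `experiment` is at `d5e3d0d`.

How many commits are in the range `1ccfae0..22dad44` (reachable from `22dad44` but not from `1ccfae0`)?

Reachable from 22dad44: {16075eb, 1a712c2, 1ccfae0, 22dad44, 240d994, 52c79a7, 821755a, 8ba7d22, a010d6c, bf089bd, c468270, d5e3d0d, dc10dba}.
Reachable from 1ccfae0: {1ccfae0, 52c79a7}.
In 22dad44's history but not 1ccfae0's: {16075eb, 1a712c2, 22dad44, 240d994, 821755a, 8ba7d22, a010d6c, bf089bd, c468270, d5e3d0d, dc10dba} — 11 commits.

11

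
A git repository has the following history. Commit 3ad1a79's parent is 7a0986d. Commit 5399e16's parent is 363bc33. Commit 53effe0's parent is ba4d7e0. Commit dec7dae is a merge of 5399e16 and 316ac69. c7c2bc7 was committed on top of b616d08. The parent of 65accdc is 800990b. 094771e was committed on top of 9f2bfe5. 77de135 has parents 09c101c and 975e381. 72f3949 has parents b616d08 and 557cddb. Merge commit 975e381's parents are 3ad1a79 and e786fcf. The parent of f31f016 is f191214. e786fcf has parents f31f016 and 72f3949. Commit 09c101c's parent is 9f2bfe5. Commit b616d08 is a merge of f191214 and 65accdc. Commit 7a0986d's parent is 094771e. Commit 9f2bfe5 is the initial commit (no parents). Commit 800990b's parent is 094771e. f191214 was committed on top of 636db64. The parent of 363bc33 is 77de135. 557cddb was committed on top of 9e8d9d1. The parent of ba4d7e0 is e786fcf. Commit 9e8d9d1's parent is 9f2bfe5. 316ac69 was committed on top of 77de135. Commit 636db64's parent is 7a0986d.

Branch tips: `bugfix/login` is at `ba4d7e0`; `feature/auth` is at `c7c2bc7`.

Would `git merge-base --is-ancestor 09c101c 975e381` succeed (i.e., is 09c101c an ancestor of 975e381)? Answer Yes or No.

No

Ancestors of 975e381: {094771e, 3ad1a79, 557cddb, 636db64, 65accdc, 72f3949, 7a0986d, 800990b, 975e381, 9e8d9d1, 9f2bfe5, b616d08, e786fcf, f191214, f31f016}.
09c101c is not in that set, so it is not an ancestor of 975e381.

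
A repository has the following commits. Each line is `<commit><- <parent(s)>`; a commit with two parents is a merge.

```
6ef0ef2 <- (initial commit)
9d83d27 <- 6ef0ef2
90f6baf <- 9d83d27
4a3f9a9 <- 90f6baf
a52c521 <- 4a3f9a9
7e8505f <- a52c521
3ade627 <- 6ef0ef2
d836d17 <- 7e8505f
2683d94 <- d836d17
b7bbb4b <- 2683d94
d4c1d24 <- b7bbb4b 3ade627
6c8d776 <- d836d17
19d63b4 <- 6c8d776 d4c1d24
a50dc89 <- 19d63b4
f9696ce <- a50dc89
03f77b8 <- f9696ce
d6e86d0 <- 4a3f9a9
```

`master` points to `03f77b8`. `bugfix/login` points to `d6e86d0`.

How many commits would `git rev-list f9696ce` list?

Walking parent pointers from f9696ce: reachable set = {19d63b4, 2683d94, 3ade627, 4a3f9a9, 6c8d776, 6ef0ef2, 7e8505f, 90f6baf, 9d83d27, a50dc89, a52c521, b7bbb4b, d4c1d24, d836d17, f9696ce}.
That is 15 commits.

15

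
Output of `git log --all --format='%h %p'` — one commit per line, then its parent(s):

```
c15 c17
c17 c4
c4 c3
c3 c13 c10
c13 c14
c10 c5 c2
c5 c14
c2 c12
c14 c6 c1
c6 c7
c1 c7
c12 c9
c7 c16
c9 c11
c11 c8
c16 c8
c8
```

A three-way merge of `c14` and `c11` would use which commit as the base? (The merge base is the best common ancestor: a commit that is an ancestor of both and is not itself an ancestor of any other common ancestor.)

Ancestors of c14: {c1, c14, c16, c6, c7, c8}.
Ancestors of c11: {c11, c8}.
Common ancestors: {c8}.
The only common ancestor is c8, so it is the merge base.

c8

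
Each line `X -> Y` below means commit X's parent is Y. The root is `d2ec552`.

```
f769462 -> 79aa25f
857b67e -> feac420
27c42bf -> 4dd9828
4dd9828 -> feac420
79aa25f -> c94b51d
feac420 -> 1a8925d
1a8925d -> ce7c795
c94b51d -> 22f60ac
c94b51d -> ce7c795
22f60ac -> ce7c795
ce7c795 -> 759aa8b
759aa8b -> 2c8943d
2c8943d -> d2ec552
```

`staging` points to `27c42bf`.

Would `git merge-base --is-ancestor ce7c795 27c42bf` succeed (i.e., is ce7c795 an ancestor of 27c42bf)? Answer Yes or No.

Yes

Ancestors of 27c42bf (commits reachable by following parents): {1a8925d, 27c42bf, 2c8943d, 4dd9828, 759aa8b, ce7c795, d2ec552, feac420}.
ce7c795 is in that set, so it is an ancestor of 27c42bf.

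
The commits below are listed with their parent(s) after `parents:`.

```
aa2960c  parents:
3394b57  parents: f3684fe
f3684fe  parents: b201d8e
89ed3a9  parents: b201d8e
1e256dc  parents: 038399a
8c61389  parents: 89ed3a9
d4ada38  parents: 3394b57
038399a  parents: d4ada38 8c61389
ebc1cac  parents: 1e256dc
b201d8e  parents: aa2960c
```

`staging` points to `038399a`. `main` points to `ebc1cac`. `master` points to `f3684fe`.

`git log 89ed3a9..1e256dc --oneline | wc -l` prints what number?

6

Reachable from 1e256dc: {038399a, 1e256dc, 3394b57, 89ed3a9, 8c61389, aa2960c, b201d8e, d4ada38, f3684fe}.
Reachable from 89ed3a9: {89ed3a9, aa2960c, b201d8e}.
In 1e256dc's history but not 89ed3a9's: {038399a, 1e256dc, 3394b57, 8c61389, d4ada38, f3684fe} — 6 commits.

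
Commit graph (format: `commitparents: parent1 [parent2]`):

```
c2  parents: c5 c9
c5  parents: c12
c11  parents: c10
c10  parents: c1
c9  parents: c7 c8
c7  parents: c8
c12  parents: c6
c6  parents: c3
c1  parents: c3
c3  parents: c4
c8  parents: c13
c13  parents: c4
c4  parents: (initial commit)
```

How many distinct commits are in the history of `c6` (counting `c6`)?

3

Walking parent pointers from c6: reachable set = {c3, c4, c6}.
That is 3 commits.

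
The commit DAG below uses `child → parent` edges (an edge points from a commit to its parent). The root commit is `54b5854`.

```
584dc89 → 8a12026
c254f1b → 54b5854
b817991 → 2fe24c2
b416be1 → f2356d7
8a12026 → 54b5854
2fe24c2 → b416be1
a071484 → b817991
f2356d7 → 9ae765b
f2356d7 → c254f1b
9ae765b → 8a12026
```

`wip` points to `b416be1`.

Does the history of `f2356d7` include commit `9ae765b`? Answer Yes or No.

Ancestors of f2356d7 (commits reachable by following parents): {54b5854, 8a12026, 9ae765b, c254f1b, f2356d7}.
9ae765b is in that set, so it is an ancestor of f2356d7.

Yes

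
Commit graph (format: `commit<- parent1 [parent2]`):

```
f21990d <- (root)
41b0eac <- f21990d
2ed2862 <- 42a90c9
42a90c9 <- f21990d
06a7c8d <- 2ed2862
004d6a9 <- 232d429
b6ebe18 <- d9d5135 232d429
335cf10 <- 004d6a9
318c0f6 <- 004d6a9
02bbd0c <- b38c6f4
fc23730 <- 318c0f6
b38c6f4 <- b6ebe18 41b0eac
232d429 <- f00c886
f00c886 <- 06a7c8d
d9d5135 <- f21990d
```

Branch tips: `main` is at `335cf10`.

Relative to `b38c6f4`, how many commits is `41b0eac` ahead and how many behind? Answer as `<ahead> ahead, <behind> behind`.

0 ahead, 8 behind

Reachable from 41b0eac: {41b0eac, f21990d}.
Reachable from b38c6f4: {06a7c8d, 232d429, 2ed2862, 41b0eac, 42a90c9, b38c6f4, b6ebe18, d9d5135, f00c886, f21990d}.
Only in 41b0eac's history (ahead): {} — 0.
Only in b38c6f4's history (behind): {06a7c8d, 232d429, 2ed2862, 42a90c9, b38c6f4, b6ebe18, d9d5135, f00c886} — 8.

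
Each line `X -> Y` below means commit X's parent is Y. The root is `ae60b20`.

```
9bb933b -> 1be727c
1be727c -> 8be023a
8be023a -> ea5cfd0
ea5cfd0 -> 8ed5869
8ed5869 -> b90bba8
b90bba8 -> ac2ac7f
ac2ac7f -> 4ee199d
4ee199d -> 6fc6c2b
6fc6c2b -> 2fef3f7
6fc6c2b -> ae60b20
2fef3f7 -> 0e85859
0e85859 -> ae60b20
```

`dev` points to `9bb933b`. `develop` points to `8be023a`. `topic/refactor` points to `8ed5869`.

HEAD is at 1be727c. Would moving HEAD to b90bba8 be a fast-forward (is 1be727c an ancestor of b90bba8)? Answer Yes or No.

No

A fast-forward from 1be727c to b90bba8 is possible iff 1be727c is an ancestor of b90bba8.
Ancestors of b90bba8: {0e85859, 2fef3f7, 4ee199d, 6fc6c2b, ac2ac7f, ae60b20, b90bba8}.
1be727c is not among them, so fast-forward is not possible.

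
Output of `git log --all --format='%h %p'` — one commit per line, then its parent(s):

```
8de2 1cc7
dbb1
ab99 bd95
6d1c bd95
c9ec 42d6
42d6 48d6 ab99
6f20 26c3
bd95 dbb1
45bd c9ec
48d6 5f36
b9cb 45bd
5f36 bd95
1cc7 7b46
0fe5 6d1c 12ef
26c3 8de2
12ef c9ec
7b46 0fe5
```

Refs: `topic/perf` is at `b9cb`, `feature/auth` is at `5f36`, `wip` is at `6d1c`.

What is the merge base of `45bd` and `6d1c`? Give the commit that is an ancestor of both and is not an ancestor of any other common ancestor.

bd95

Ancestors of 45bd: {42d6, 45bd, 48d6, 5f36, ab99, bd95, c9ec, dbb1}.
Ancestors of 6d1c: {6d1c, bd95, dbb1}.
Common ancestors: {bd95, dbb1}.
Among these, bd95 is not an ancestor of any other common ancestor — it is the merge base.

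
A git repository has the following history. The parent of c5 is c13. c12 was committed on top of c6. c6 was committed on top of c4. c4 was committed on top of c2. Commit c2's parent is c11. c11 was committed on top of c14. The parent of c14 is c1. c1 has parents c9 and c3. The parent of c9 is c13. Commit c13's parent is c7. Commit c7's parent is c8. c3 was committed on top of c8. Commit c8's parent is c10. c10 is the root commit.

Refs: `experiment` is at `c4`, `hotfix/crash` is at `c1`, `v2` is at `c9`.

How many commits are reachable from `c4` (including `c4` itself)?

11

Walking parent pointers from c4: reachable set = {c1, c10, c11, c13, c14, c2, c3, c4, c7, c8, c9}.
That is 11 commits.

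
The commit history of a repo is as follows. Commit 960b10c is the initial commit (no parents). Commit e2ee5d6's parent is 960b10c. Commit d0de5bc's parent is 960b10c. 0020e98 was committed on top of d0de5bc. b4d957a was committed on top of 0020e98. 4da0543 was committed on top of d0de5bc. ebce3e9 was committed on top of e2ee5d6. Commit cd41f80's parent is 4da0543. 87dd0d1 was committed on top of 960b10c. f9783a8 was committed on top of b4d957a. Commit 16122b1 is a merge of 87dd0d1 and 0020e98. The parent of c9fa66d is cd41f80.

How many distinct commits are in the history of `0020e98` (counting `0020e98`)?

3

Walking parent pointers from 0020e98: reachable set = {0020e98, 960b10c, d0de5bc}.
That is 3 commits.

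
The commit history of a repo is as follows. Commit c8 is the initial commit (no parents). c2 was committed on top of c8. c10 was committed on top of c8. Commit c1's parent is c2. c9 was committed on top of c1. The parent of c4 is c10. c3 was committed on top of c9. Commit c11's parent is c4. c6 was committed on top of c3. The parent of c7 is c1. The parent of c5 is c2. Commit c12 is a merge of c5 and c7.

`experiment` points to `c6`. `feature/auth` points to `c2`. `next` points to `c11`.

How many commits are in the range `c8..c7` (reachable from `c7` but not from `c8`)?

3

Reachable from c7: {c1, c2, c7, c8}.
Reachable from c8: {c8}.
In c7's history but not c8's: {c1, c2, c7} — 3 commits.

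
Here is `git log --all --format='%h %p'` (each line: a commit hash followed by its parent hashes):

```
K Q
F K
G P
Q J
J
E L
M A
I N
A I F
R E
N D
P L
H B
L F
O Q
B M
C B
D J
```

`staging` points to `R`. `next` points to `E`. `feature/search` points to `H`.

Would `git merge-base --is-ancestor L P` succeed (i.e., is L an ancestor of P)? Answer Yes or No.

Yes

Ancestors of P (commits reachable by following parents): {F, J, K, L, P, Q}.
L is in that set, so it is an ancestor of P.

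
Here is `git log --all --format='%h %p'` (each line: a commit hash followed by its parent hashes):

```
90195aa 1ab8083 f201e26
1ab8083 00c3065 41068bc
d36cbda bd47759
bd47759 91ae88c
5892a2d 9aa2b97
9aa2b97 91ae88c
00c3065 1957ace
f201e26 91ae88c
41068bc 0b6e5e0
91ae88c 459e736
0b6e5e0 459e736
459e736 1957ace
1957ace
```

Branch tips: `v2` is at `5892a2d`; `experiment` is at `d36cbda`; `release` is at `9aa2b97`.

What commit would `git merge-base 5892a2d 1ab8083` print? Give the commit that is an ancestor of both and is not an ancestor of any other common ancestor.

Ancestors of 5892a2d: {1957ace, 459e736, 5892a2d, 91ae88c, 9aa2b97}.
Ancestors of 1ab8083: {00c3065, 0b6e5e0, 1957ace, 1ab8083, 41068bc, 459e736}.
Common ancestors: {1957ace, 459e736}.
Among these, 459e736 is not an ancestor of any other common ancestor — it is the merge base.

459e736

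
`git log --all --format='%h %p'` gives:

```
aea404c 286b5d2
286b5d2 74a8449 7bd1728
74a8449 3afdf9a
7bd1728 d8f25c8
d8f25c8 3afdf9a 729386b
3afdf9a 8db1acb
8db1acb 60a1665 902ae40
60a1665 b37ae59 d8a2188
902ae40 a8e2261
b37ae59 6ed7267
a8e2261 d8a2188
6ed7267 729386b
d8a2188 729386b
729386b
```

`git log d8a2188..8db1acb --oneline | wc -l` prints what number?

6

Reachable from 8db1acb: {60a1665, 6ed7267, 729386b, 8db1acb, 902ae40, a8e2261, b37ae59, d8a2188}.
Reachable from d8a2188: {729386b, d8a2188}.
In 8db1acb's history but not d8a2188's: {60a1665, 6ed7267, 8db1acb, 902ae40, a8e2261, b37ae59} — 6 commits.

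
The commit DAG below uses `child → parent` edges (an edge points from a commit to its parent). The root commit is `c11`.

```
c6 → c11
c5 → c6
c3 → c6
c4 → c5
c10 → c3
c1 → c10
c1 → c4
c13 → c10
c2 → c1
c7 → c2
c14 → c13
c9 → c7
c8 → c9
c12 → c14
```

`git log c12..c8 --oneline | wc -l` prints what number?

7

Reachable from c8: {c1, c10, c11, c2, c3, c4, c5, c6, c7, c8, c9}.
Reachable from c12: {c10, c11, c12, c13, c14, c3, c6}.
In c8's history but not c12's: {c1, c2, c4, c5, c7, c8, c9} — 7 commits.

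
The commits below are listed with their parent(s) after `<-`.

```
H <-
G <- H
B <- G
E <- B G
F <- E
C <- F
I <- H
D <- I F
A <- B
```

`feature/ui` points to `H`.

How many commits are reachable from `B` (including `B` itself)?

Walking parent pointers from B: reachable set = {B, G, H}.
That is 3 commits.

3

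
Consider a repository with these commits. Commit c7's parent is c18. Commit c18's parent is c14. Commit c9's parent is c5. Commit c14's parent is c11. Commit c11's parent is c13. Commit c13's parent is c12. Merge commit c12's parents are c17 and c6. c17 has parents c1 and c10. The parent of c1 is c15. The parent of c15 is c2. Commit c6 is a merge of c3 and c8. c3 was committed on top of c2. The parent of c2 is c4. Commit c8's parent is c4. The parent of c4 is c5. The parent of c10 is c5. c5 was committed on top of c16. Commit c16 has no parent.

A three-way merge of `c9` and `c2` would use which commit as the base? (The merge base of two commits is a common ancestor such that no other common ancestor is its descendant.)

c5

Ancestors of c9: {c16, c5, c9}.
Ancestors of c2: {c16, c2, c4, c5}.
Common ancestors: {c16, c5}.
Among these, c5 is not an ancestor of any other common ancestor — it is the merge base.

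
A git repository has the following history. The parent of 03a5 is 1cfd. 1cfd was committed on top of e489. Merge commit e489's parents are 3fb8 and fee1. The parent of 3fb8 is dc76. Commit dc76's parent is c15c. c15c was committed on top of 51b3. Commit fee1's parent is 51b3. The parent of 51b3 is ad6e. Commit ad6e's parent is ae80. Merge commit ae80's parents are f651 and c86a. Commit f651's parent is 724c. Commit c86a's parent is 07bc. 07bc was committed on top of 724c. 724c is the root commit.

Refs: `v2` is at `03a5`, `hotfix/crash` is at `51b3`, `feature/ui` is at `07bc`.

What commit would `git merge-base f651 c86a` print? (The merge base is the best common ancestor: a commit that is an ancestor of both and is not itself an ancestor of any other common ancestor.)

Ancestors of f651: {724c, f651}.
Ancestors of c86a: {07bc, 724c, c86a}.
Common ancestors: {724c}.
The only common ancestor is 724c, so it is the merge base.

724c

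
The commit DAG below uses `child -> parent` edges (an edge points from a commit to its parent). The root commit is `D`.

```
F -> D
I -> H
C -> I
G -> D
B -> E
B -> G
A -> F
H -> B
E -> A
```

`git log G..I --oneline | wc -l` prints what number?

Reachable from I: {A, B, D, E, F, G, H, I}.
Reachable from G: {D, G}.
In I's history but not G's: {A, B, E, F, H, I} — 6 commits.

6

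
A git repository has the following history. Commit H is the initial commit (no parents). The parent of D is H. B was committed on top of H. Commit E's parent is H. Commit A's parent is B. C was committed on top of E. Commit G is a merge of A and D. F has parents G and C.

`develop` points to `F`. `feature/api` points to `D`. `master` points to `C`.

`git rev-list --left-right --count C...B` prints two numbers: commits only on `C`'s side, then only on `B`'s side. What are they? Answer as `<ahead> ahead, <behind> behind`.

2 ahead, 1 behind

Reachable from C: {C, E, H}.
Reachable from B: {B, H}.
Only in C's history (ahead): {C, E} — 2.
Only in B's history (behind): {B} — 1.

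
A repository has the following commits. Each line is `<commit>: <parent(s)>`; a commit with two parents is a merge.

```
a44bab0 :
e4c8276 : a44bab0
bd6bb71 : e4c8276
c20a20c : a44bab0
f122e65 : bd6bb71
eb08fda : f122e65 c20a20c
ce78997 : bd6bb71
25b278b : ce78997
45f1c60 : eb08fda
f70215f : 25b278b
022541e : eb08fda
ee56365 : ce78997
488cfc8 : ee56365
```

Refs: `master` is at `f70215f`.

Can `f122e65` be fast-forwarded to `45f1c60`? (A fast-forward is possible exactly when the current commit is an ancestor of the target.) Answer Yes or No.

Yes

A fast-forward from f122e65 to 45f1c60 is possible iff f122e65 is an ancestor of 45f1c60.
Ancestors of 45f1c60: {45f1c60, a44bab0, bd6bb71, c20a20c, e4c8276, eb08fda, f122e65}.
f122e65 is among them, so fast-forward is possible.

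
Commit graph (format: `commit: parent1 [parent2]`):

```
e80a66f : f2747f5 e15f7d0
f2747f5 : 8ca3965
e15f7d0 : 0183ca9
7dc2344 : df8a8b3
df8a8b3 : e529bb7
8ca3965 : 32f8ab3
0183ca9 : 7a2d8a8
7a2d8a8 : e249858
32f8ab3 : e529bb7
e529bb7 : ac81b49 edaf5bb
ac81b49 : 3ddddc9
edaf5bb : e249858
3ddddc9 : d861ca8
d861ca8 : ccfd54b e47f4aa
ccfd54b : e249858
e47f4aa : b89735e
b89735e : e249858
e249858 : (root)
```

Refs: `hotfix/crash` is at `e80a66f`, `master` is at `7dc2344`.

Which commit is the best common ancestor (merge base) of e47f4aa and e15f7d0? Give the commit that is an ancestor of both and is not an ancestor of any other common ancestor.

e249858

Ancestors of e47f4aa: {b89735e, e249858, e47f4aa}.
Ancestors of e15f7d0: {0183ca9, 7a2d8a8, e15f7d0, e249858}.
Common ancestors: {e249858}.
The only common ancestor is e249858, so it is the merge base.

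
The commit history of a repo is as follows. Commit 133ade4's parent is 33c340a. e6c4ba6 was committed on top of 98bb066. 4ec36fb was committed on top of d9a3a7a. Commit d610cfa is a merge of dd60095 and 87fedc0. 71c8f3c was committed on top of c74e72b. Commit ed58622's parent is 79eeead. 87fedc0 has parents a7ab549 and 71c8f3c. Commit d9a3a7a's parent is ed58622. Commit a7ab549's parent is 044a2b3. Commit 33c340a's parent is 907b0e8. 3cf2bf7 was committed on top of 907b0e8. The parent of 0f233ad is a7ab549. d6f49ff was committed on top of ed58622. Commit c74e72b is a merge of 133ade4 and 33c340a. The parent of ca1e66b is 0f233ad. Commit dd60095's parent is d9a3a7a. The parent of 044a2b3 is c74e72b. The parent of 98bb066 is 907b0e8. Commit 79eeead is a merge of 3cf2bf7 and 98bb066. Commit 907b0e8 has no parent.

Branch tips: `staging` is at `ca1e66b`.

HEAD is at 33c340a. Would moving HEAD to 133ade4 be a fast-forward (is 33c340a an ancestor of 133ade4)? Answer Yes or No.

Yes

A fast-forward from 33c340a to 133ade4 is possible iff 33c340a is an ancestor of 133ade4.
Ancestors of 133ade4: {133ade4, 33c340a, 907b0e8}.
33c340a is among them, so fast-forward is possible.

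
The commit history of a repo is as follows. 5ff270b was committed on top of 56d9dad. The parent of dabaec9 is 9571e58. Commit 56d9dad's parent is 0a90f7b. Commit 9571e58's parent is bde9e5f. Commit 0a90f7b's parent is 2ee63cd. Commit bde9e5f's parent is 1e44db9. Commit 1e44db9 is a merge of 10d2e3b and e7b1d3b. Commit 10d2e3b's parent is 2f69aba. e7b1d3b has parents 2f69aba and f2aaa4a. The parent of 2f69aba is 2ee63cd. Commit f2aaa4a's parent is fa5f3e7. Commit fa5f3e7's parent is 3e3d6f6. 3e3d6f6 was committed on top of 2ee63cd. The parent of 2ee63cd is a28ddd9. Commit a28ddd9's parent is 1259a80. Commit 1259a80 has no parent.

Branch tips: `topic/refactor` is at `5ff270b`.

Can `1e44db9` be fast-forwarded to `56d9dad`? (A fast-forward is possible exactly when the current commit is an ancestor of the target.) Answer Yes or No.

No

A fast-forward from 1e44db9 to 56d9dad is possible iff 1e44db9 is an ancestor of 56d9dad.
Ancestors of 56d9dad: {0a90f7b, 1259a80, 2ee63cd, 56d9dad, a28ddd9}.
1e44db9 is not among them, so fast-forward is not possible.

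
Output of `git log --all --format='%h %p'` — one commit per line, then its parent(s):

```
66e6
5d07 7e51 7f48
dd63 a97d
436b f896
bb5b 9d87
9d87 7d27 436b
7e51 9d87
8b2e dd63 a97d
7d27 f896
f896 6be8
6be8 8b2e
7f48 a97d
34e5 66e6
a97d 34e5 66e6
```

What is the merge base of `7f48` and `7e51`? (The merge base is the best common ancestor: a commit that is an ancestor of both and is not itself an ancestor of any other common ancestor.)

Ancestors of 7f48: {34e5, 66e6, 7f48, a97d}.
Ancestors of 7e51: {34e5, 436b, 66e6, 6be8, 7d27, 7e51, 8b2e, 9d87, a97d, dd63, f896}.
Common ancestors: {34e5, 66e6, a97d}.
Among these, a97d is not an ancestor of any other common ancestor — it is the merge base.

a97d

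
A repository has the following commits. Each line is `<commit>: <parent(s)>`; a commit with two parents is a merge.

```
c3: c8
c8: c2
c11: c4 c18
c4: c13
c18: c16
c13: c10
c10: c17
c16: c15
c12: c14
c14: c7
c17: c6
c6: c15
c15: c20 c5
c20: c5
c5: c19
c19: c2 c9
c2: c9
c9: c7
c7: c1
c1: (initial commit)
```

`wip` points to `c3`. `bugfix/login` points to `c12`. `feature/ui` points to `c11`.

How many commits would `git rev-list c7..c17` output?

Reachable from c17: {c1, c15, c17, c19, c2, c20, c5, c6, c7, c9}.
Reachable from c7: {c1, c7}.
In c17's history but not c7's: {c15, c17, c19, c2, c20, c5, c6, c9} — 8 commits.

8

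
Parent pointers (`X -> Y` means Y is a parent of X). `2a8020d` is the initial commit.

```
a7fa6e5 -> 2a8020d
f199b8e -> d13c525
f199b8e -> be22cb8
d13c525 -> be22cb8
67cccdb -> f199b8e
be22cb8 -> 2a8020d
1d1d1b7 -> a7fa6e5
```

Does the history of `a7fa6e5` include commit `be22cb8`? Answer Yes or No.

No

Ancestors of a7fa6e5: {2a8020d, a7fa6e5}.
be22cb8 is not in that set, so it is not an ancestor of a7fa6e5.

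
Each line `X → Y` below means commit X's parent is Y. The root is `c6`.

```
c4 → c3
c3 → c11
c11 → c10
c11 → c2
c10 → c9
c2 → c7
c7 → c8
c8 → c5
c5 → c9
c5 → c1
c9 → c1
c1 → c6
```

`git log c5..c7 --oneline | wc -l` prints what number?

Reachable from c7: {c1, c5, c6, c7, c8, c9}.
Reachable from c5: {c1, c5, c6, c9}.
In c7's history but not c5's: {c7, c8} — 2 commits.

2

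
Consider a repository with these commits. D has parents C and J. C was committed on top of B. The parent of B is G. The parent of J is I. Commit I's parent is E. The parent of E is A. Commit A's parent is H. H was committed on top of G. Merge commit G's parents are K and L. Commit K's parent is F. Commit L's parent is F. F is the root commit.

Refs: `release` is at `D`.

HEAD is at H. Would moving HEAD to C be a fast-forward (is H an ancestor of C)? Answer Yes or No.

A fast-forward from H to C is possible iff H is an ancestor of C.
Ancestors of C: {B, C, F, G, K, L}.
H is not among them, so fast-forward is not possible.

No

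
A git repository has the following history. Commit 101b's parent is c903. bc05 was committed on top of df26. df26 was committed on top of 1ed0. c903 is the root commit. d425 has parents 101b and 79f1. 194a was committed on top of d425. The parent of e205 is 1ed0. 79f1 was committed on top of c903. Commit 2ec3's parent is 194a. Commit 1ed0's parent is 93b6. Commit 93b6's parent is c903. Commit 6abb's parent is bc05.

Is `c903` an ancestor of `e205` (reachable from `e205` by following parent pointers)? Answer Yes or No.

Ancestors of e205 (commits reachable by following parents): {1ed0, 93b6, c903, e205}.
c903 is in that set, so it is an ancestor of e205.

Yes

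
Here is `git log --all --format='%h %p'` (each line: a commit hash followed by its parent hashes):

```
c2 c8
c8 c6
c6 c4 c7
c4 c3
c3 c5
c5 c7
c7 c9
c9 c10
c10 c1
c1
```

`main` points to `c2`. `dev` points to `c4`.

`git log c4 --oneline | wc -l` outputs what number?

7

Walking parent pointers from c4: reachable set = {c1, c10, c3, c4, c5, c7, c9}.
That is 7 commits.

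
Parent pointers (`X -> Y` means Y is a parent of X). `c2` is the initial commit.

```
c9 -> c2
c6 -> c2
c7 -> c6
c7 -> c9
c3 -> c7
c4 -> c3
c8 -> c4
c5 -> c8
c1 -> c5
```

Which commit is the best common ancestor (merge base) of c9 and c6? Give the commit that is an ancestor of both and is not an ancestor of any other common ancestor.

Ancestors of c9: {c2, c9}.
Ancestors of c6: {c2, c6}.
Common ancestors: {c2}.
The only common ancestor is c2, so it is the merge base.

c2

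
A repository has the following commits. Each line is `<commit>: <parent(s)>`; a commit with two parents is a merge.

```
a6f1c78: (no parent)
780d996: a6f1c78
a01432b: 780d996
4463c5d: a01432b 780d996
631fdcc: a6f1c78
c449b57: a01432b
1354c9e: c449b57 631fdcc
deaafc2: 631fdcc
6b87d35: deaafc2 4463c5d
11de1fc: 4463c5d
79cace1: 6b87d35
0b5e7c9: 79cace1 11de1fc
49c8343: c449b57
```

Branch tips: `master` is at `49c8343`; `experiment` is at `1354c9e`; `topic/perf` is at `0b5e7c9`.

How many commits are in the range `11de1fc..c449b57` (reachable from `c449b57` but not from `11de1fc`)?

1

Reachable from c449b57: {780d996, a01432b, a6f1c78, c449b57}.
Reachable from 11de1fc: {11de1fc, 4463c5d, 780d996, a01432b, a6f1c78}.
In c449b57's history but not 11de1fc's: {c449b57} — 1 commit.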